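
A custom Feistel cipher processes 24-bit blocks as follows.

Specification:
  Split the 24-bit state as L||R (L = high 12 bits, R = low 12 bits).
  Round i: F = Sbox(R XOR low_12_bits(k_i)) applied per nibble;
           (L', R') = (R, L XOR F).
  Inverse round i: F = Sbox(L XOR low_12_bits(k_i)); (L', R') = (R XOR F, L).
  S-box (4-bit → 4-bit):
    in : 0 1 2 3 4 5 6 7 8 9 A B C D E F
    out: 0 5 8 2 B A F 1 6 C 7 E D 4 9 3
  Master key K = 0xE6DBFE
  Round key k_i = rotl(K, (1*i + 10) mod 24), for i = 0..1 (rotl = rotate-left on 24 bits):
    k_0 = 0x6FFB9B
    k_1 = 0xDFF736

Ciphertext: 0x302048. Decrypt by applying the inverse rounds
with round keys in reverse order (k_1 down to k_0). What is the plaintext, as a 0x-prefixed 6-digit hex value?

s_0 = ciphertext = 0x302048
s_1 = InvRound(s_0, k_1) = 0xB63302
s_2 = InvRound(s_1, k_0) = 0x334B63

0x334B63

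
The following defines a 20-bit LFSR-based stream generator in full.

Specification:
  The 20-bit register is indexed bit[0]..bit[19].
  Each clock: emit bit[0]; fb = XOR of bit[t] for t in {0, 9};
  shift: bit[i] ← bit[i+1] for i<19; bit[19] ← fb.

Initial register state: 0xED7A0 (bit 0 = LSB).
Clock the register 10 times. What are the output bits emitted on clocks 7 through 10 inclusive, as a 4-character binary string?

reg_0 = 0xED7A0
clock 1: out=0, reg = 0xF6BD0
clock 2: out=0, reg = 0xFB5E8
clock 3: out=0, reg = 0x7DAF4
clock 4: out=0, reg = 0xBED7A
clock 5: out=0, reg = 0x5F6BD
clock 6: out=1, reg = 0x2FB5E
clock 7: out=0, reg = 0x97DAF
clock 8: out=1, reg = 0xCBED7
clock 9: out=1, reg = 0x65F6B
clock 10: out=1, reg = 0x32FB5

0111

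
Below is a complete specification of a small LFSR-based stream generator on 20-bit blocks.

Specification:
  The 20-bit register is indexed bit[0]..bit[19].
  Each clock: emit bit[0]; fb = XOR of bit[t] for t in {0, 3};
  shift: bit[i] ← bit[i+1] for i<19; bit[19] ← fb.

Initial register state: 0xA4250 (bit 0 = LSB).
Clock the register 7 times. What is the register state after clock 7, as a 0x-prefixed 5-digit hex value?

0x35484

reg_0 = 0xA4250
clock 1: out=0, reg = 0x52128
clock 2: out=0, reg = 0xA9094
clock 3: out=0, reg = 0x5484A
clock 4: out=0, reg = 0xAA425
clock 5: out=1, reg = 0xD5212
clock 6: out=0, reg = 0x6A909
clock 7: out=1, reg = 0x35484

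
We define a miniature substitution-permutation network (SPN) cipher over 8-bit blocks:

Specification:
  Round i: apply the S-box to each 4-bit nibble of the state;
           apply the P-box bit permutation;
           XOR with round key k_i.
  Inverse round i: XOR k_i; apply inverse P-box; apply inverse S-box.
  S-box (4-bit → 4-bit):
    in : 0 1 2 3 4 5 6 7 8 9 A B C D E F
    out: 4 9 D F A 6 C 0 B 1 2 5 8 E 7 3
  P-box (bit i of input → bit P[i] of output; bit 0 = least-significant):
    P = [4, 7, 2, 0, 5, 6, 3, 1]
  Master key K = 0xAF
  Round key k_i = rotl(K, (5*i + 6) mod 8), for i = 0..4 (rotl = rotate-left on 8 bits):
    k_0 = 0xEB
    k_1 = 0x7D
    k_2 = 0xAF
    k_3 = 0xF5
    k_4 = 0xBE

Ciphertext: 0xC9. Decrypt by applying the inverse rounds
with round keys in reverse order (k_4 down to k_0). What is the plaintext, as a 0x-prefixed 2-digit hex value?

0x22

s_0 = ciphertext = 0xC9
s_1 = InvRound(s_0, k_4) = 0x82
s_2 = InvRound(s_1, k_3) = 0x82
s_3 = InvRound(s_2, k_2) = 0xB6
s_4 = InvRound(s_3, k_1) = 0xD4
s_5 = InvRound(s_4, k_0) = 0x22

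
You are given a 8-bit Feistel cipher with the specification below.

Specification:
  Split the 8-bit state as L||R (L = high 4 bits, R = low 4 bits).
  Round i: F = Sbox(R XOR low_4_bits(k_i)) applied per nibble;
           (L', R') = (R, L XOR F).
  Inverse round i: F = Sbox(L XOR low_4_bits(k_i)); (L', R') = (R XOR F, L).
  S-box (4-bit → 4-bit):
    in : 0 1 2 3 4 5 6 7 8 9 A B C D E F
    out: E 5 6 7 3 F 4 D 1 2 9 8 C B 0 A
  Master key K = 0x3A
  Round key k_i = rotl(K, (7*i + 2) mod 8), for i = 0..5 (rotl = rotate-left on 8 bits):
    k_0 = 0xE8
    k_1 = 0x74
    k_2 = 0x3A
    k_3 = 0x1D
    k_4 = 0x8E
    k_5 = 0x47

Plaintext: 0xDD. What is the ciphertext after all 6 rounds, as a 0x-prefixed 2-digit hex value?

s_0 = plaintext = 0xDD
s_1 = Round(s_0, k_0) = 0xD2
s_2 = Round(s_1, k_1) = 0x29
s_3 = Round(s_2, k_2) = 0x95
s_4 = Round(s_3, k_3) = 0x58
s_5 = Round(s_4, k_4) = 0x81
s_6 = Round(s_5, k_5) = 0x1C

0x1C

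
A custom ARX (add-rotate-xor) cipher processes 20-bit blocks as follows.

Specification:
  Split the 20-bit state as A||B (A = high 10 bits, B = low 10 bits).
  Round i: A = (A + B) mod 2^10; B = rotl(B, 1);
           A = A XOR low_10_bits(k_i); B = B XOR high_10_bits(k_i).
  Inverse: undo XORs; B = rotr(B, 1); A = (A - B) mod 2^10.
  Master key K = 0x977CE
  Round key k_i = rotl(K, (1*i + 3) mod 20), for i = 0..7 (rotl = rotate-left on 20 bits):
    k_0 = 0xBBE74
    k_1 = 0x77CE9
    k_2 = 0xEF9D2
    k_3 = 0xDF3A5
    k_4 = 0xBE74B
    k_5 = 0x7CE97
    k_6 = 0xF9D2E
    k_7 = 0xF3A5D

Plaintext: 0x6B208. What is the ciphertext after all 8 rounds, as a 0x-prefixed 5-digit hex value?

0x90C93

s_0 = plaintext = 0x6B208
s_1 = Round(s_0, k_0) = 0x702FE
s_2 = Round(s_1, k_1) = 0x15C22
s_3 = Round(s_2, k_2) = 0x6AFFA
s_4 = Round(s_3, k_3) = 0x80089
s_5 = Round(s_4, k_4) = 0x70BEB
s_6 = Round(s_5, k_5) = 0xCEA24
s_7 = Round(s_6, k_6) = 0x1C3AE
s_8 = Round(s_7, k_7) = 0x90C93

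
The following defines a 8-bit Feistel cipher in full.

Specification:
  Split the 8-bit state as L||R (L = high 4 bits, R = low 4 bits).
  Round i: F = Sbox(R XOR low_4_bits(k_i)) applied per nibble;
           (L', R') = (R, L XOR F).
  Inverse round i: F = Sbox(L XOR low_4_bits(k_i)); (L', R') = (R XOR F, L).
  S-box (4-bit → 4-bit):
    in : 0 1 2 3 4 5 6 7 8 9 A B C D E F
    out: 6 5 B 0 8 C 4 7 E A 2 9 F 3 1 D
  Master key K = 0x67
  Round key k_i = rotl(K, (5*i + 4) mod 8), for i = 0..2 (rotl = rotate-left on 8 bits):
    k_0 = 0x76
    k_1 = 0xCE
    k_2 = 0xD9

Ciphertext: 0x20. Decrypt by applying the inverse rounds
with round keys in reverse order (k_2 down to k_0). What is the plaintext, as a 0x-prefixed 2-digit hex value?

0x95

s_0 = ciphertext = 0x20
s_1 = InvRound(s_0, k_2) = 0x92
s_2 = InvRound(s_1, k_1) = 0x59
s_3 = InvRound(s_2, k_0) = 0x95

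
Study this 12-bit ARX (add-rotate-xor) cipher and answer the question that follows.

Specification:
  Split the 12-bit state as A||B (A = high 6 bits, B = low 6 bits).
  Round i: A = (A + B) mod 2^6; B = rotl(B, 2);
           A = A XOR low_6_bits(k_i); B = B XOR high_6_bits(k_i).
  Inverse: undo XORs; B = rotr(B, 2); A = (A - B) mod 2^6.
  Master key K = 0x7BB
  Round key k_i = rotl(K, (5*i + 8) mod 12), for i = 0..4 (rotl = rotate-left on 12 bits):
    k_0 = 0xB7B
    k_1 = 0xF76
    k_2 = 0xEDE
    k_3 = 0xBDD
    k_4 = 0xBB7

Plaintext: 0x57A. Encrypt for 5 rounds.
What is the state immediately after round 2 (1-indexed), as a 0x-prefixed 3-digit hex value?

0x325

s_0 = plaintext = 0x57A
s_1 = Round(s_0, k_0) = 0xD06
s_2 = Round(s_1, k_1) = 0x325
s_3 = Round(s_2, k_2) = 0xBED
s_4 = Round(s_3, k_3) = 0x059
s_5 = Round(s_4, k_4) = 0xB4B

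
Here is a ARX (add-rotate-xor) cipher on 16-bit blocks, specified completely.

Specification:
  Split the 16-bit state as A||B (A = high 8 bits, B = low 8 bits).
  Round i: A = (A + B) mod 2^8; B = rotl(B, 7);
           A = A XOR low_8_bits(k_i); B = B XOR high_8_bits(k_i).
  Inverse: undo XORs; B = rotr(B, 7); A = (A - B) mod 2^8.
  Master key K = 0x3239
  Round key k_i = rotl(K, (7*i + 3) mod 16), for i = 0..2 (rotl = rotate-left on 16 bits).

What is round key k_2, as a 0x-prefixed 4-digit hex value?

K = 0x3239
k_0 = rotl(K, (7*0+3) mod 16) = rotl(K, 3) = 0x91C9
k_1 = rotl(K, (7*1+3) mod 16) = rotl(K, 10) = 0xE4C8
k_2 = rotl(K, (7*2+3) mod 16) = rotl(K, 1) = 0x6472

0x6472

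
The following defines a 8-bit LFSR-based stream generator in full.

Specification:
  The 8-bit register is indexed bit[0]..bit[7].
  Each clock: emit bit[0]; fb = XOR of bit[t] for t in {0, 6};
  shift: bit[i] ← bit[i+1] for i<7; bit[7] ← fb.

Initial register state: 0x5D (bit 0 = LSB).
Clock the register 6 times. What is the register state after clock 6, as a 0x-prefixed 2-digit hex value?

0xB1

reg_0 = 0x5D
clock 1: out=1, reg = 0x2E
clock 2: out=0, reg = 0x17
clock 3: out=1, reg = 0x8B
clock 4: out=1, reg = 0xC5
clock 5: out=1, reg = 0x62
clock 6: out=0, reg = 0xB1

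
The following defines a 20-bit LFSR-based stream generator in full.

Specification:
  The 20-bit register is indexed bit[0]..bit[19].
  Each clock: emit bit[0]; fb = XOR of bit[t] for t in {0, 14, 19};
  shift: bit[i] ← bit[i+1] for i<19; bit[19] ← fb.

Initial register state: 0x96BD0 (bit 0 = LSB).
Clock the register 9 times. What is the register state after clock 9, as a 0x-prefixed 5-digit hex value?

0xD64B5

reg_0 = 0x96BD0
clock 1: out=0, reg = 0x4B5E8
clock 2: out=0, reg = 0x25AF4
clock 3: out=0, reg = 0x92D7A
clock 4: out=0, reg = 0xC96BD
clock 5: out=1, reg = 0x64B5E
clock 6: out=0, reg = 0xB25AF
clock 7: out=1, reg = 0x592D7
clock 8: out=1, reg = 0xAC96B
clock 9: out=1, reg = 0xD64B5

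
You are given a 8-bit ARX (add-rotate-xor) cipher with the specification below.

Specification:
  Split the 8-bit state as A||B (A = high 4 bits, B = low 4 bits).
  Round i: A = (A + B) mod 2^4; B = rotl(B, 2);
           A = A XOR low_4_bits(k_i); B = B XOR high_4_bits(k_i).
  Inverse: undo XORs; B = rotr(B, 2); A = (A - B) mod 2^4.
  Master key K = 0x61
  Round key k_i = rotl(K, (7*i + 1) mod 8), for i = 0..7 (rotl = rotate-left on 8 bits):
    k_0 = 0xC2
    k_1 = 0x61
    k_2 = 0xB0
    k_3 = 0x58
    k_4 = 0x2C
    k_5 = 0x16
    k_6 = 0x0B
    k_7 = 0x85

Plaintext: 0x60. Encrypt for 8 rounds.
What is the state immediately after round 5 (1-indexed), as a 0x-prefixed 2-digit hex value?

0x69

s_0 = plaintext = 0x60
s_1 = Round(s_0, k_0) = 0x4C
s_2 = Round(s_1, k_1) = 0x15
s_3 = Round(s_2, k_2) = 0x6E
s_4 = Round(s_3, k_3) = 0xCE
s_5 = Round(s_4, k_4) = 0x69
s_6 = Round(s_5, k_5) = 0x97
s_7 = Round(s_6, k_6) = 0xBD
s_8 = Round(s_7, k_7) = 0xDF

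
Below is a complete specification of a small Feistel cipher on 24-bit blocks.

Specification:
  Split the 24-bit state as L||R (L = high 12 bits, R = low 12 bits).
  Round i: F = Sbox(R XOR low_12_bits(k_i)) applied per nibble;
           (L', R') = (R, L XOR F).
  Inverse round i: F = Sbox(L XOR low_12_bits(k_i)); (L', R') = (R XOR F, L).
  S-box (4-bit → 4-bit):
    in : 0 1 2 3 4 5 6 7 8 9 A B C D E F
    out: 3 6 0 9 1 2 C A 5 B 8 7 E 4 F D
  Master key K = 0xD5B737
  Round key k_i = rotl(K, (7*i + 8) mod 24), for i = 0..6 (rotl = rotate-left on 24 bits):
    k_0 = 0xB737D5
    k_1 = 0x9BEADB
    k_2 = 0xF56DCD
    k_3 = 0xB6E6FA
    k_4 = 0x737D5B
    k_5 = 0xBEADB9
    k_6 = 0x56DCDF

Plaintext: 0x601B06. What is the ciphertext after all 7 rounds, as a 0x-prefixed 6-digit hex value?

s_0 = plaintext = 0x601B06
s_1 = Round(s_0, k_0) = 0xB06848
s_2 = Round(s_1, k_1) = 0x848BBF
s_3 = Round(s_2, k_2) = 0xBBF4E8
s_4 = Round(s_3, k_3) = 0x4E8BDF
s_5 = Round(s_4, k_4) = 0xBDF8B9
s_6 = Round(s_5, k_5) = 0x8B99EC
s_7 = Round(s_6, k_6) = 0x9ECA20

0x9ECA20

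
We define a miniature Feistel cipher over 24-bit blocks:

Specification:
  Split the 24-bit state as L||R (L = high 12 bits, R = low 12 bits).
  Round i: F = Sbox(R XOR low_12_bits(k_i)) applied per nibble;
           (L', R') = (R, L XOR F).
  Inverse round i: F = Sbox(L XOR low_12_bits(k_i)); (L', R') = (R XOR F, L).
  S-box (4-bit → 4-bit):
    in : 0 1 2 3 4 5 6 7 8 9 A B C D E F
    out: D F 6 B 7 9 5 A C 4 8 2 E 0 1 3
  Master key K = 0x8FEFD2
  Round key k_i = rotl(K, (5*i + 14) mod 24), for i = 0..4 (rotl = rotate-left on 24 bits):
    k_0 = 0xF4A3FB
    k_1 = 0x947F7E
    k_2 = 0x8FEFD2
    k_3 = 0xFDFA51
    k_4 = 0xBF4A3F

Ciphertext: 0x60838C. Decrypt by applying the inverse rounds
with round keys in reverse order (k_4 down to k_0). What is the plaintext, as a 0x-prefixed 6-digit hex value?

0x4A689B

s_0 = ciphertext = 0x60838C
s_1 = InvRound(s_0, k_4) = 0xD36608
s_2 = InvRound(s_1, k_3) = 0xC52D36
s_3 = InvRound(s_2, k_2) = 0x6FBC52
s_4 = InvRound(s_3, k_1) = 0x89B6FB
s_5 = InvRound(s_4, k_0) = 0x4A689B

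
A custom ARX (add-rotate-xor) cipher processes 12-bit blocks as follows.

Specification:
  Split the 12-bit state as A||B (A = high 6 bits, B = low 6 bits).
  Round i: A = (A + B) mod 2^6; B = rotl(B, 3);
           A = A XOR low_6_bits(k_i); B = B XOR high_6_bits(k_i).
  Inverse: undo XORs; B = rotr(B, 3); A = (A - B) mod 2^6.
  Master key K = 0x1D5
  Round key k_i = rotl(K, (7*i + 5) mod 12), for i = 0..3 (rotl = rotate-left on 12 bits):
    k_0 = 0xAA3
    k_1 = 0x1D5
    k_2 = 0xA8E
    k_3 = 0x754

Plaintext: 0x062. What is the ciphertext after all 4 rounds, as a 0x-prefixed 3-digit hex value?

s_0 = plaintext = 0x062
s_1 = Round(s_0, k_0) = 0x03E
s_2 = Round(s_1, k_1) = 0xAF0
s_3 = Round(s_2, k_2) = 0x56C
s_4 = Round(s_3, k_3) = 0x578

0x578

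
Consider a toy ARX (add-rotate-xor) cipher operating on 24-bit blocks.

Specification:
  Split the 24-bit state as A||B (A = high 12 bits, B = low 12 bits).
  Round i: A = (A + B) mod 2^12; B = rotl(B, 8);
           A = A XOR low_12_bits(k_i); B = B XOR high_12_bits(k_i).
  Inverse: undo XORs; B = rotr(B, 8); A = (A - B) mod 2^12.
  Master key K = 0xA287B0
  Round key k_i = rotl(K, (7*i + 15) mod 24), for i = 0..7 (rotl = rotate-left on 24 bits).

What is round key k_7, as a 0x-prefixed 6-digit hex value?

0xB0A287

K = 0xA287B0
k_0 = rotl(K, (7*0+15) mod 24) = rotl(K, 15) = 0xD85143
k_1 = rotl(K, (7*1+15) mod 24) = rotl(K, 22) = 0x28A1EC
k_2 = rotl(K, (7*2+15) mod 24) = rotl(K, 5) = 0x50F614
k_3 = rotl(K, (7*3+15) mod 24) = rotl(K, 12) = 0x7B0A28
k_4 = rotl(K, (7*4+15) mod 24) = rotl(K, 19) = 0x85143D
k_5 = rotl(K, (7*5+15) mod 24) = rotl(K, 2) = 0x8A1EC2
k_6 = rotl(K, (7*6+15) mod 24) = rotl(K, 9) = 0x0F6145
k_7 = rotl(K, (7*7+15) mod 24) = rotl(K, 16) = 0xB0A287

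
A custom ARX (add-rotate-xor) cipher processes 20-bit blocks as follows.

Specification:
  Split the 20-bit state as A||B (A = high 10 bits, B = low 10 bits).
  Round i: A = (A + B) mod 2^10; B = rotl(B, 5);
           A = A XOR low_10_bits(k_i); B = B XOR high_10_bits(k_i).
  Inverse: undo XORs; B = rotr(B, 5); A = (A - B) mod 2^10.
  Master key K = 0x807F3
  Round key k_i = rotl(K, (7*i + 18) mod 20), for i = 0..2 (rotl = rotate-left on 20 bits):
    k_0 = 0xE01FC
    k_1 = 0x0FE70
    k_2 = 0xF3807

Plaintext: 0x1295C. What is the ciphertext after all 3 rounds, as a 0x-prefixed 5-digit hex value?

s_0 = plaintext = 0x1295C
s_1 = Round(s_0, k_0) = 0x1680A
s_2 = Round(s_1, k_1) = 0x8517F
s_3 = Round(s_2, k_2) = 0xE5025

0xE5025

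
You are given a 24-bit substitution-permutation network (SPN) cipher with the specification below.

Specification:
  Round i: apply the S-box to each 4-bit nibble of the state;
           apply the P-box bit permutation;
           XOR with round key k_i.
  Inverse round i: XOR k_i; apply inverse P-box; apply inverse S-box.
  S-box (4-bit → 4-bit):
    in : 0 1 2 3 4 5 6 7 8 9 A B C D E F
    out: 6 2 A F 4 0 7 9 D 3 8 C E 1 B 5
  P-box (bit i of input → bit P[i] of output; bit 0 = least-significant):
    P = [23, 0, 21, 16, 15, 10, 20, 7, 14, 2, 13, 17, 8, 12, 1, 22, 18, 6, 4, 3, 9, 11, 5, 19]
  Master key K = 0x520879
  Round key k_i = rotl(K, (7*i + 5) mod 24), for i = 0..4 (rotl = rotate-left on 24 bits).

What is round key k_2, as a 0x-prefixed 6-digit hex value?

0xCA9043

K = 0x520879
k_0 = rotl(K, (7*0+5) mod 24) = rotl(K, 5) = 0x410F2A
k_1 = rotl(K, (7*1+5) mod 24) = rotl(K, 12) = 0x879520
k_2 = rotl(K, (7*2+5) mod 24) = rotl(K, 19) = 0xCA9043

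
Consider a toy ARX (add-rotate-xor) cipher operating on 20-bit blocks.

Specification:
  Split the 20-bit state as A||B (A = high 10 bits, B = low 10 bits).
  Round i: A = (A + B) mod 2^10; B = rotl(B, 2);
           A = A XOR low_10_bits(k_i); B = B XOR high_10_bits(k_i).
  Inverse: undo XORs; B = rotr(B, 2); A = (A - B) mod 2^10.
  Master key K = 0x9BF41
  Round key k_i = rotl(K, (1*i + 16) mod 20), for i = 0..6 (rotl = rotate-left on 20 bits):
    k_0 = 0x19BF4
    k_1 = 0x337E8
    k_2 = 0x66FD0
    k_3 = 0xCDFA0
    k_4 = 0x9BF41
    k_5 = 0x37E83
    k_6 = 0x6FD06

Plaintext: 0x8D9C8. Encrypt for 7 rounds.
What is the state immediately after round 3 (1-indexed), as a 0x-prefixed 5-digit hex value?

0x56ED2

s_0 = plaintext = 0x8D9C8
s_1 = Round(s_0, k_0) = 0x02B47
s_2 = Round(s_1, k_1) = 0x2E5D2
s_3 = Round(s_2, k_2) = 0x56ED2
s_4 = Round(s_3, k_3) = 0xE347D
s_5 = Round(s_4, k_4) = 0xD2F9B
s_6 = Round(s_5, k_5) = 0x196B0
s_7 = Round(s_6, k_6) = 0x84F7D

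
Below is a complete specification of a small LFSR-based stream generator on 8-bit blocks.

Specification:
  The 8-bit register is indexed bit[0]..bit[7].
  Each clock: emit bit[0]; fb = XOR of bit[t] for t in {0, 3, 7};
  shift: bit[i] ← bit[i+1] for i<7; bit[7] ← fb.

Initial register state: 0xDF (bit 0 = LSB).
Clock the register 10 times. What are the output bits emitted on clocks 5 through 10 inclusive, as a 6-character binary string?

101111

reg_0 = 0xDF
clock 1: out=1, reg = 0xEF
clock 2: out=1, reg = 0xF7
clock 3: out=1, reg = 0x7B
clock 4: out=1, reg = 0x3D
clock 5: out=1, reg = 0x1E
clock 6: out=0, reg = 0x8F
clock 7: out=1, reg = 0xC7
clock 8: out=1, reg = 0x63
clock 9: out=1, reg = 0xB1
clock 10: out=1, reg = 0x58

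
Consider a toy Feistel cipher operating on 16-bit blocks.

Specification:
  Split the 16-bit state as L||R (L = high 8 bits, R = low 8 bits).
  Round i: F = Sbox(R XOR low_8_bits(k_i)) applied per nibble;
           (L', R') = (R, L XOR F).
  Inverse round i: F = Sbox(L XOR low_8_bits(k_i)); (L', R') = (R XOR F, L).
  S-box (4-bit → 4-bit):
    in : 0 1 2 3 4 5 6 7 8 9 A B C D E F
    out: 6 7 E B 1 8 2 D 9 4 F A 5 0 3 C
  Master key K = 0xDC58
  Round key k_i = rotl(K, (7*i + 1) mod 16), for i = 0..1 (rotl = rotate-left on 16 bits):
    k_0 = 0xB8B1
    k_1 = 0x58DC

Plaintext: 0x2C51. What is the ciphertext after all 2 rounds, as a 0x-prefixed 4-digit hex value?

0x1A03

s_0 = plaintext = 0x2C51
s_1 = Round(s_0, k_0) = 0x511A
s_2 = Round(s_1, k_1) = 0x1A03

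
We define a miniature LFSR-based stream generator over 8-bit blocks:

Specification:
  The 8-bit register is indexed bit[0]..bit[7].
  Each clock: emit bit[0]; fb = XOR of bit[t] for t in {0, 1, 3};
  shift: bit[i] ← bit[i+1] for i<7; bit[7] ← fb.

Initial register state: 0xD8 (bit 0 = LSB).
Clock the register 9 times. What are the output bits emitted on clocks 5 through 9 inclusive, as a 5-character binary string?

10111

reg_0 = 0xD8
clock 1: out=0, reg = 0xEC
clock 2: out=0, reg = 0xF6
clock 3: out=0, reg = 0xFB
clock 4: out=1, reg = 0xFD
clock 5: out=1, reg = 0x7E
clock 6: out=0, reg = 0x3F
clock 7: out=1, reg = 0x9F
clock 8: out=1, reg = 0xCF
clock 9: out=1, reg = 0xE7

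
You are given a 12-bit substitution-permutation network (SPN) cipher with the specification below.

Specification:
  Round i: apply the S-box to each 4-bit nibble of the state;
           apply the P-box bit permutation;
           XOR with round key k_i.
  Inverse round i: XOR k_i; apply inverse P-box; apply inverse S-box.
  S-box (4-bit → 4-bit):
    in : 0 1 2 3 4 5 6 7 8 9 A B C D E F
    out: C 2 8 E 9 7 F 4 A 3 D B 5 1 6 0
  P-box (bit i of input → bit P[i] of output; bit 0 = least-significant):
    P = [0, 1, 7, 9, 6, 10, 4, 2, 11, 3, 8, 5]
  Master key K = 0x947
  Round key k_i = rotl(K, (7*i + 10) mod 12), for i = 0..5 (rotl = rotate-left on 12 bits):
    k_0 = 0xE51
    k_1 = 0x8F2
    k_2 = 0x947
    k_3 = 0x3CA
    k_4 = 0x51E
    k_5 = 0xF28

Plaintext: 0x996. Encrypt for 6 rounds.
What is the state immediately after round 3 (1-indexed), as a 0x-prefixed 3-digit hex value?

0xFC5

s_0 = plaintext = 0x996
s_1 = Round(s_0, k_0) = 0x09A
s_2 = Round(s_1, k_1) = 0xF13
s_3 = Round(s_2, k_2) = 0xFC5
s_4 = Round(s_3, k_3) = 0x319
s_5 = Round(s_4, k_4) = 0x035
s_6 = Round(s_5, k_5) = 0xA9F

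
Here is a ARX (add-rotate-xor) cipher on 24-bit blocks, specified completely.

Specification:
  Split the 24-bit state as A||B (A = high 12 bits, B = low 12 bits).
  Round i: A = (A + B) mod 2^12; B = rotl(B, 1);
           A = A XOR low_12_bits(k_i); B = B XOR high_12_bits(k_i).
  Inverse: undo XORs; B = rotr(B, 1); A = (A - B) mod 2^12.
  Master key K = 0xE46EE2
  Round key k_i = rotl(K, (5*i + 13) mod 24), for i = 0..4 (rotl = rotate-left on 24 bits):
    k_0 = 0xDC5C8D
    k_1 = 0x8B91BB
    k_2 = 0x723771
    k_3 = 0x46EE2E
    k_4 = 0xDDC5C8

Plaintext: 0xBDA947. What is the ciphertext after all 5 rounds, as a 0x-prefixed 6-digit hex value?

s_0 = plaintext = 0xBDA947
s_1 = Round(s_0, k_0) = 0x9ACF4A
s_2 = Round(s_1, k_1) = 0x94D62C
s_3 = Round(s_2, k_2) = 0x808B7B
s_4 = Round(s_3, k_3) = 0xDAD299
s_5 = Round(s_4, k_4) = 0x58E8EE

0x58E8EE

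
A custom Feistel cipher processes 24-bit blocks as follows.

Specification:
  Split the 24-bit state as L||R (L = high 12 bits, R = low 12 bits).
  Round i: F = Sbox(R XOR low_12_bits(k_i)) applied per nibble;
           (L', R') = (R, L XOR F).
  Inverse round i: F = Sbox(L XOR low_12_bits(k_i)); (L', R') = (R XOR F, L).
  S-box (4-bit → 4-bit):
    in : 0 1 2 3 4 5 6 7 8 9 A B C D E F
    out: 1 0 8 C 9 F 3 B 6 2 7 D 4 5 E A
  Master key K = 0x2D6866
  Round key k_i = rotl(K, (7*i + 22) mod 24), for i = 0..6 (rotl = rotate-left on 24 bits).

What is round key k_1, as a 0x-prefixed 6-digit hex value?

0xAD0CC5

K = 0x2D6866
k_0 = rotl(K, (7*0+22) mod 24) = rotl(K, 22) = 0x8B5A19
k_1 = rotl(K, (7*1+22) mod 24) = rotl(K, 5) = 0xAD0CC5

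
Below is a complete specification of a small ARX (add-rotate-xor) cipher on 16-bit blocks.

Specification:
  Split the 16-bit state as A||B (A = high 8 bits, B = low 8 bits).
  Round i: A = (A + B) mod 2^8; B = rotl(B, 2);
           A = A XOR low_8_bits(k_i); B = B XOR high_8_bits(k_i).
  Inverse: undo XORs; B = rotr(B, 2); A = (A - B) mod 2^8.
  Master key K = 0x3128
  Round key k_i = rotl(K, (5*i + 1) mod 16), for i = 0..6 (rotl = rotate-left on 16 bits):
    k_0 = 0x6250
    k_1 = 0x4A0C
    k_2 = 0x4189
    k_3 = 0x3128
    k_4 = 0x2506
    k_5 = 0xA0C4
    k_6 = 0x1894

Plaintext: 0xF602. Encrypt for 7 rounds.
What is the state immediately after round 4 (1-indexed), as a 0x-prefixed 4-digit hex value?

0x7E0A

s_0 = plaintext = 0xF602
s_1 = Round(s_0, k_0) = 0xA86A
s_2 = Round(s_1, k_1) = 0x1EE3
s_3 = Round(s_2, k_2) = 0x88CE
s_4 = Round(s_3, k_3) = 0x7E0A
s_5 = Round(s_4, k_4) = 0x8E0D
s_6 = Round(s_5, k_5) = 0x5F94
s_7 = Round(s_6, k_6) = 0x674A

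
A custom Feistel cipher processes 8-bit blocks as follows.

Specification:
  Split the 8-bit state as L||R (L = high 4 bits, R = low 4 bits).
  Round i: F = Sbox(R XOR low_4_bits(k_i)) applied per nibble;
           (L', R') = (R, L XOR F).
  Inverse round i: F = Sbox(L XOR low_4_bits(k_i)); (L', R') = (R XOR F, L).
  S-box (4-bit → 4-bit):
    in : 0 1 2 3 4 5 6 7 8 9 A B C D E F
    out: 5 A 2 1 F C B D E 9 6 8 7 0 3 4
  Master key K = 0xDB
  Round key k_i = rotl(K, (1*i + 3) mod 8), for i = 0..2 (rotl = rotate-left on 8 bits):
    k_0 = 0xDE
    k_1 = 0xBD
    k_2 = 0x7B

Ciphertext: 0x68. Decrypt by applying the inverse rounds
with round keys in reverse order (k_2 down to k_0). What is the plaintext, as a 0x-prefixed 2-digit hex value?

s_0 = ciphertext = 0x68
s_1 = InvRound(s_0, k_2) = 0x86
s_2 = InvRound(s_1, k_1) = 0xA8
s_3 = InvRound(s_2, k_0) = 0x7A

0x7A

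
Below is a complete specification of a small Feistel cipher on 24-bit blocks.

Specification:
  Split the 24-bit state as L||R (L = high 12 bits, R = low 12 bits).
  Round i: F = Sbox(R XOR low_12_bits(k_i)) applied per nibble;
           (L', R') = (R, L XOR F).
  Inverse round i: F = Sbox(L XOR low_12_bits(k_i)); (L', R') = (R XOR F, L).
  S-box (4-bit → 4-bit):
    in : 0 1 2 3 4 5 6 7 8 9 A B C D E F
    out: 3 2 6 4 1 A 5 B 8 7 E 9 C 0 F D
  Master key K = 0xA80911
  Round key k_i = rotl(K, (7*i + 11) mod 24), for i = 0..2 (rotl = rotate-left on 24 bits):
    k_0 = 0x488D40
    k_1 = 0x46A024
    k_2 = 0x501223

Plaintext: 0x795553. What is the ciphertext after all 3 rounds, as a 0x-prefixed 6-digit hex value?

s_0 = plaintext = 0x795553
s_1 = Round(s_0, k_0) = 0x553FB1
s_2 = Round(s_1, k_1) = 0xFB1829
s_3 = Round(s_2, k_2) = 0x82918F

0x82918F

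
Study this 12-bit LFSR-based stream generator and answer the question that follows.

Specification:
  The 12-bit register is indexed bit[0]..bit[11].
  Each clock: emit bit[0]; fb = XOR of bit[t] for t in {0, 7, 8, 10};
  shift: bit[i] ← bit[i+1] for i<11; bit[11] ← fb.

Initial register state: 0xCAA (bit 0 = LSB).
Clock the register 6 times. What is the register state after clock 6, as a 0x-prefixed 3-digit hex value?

reg_0 = 0xCAA
clock 1: out=0, reg = 0x655
clock 2: out=1, reg = 0x32A
clock 3: out=0, reg = 0x995
clock 4: out=1, reg = 0xCCA
clock 5: out=0, reg = 0x665
clock 6: out=1, reg = 0x332

0x332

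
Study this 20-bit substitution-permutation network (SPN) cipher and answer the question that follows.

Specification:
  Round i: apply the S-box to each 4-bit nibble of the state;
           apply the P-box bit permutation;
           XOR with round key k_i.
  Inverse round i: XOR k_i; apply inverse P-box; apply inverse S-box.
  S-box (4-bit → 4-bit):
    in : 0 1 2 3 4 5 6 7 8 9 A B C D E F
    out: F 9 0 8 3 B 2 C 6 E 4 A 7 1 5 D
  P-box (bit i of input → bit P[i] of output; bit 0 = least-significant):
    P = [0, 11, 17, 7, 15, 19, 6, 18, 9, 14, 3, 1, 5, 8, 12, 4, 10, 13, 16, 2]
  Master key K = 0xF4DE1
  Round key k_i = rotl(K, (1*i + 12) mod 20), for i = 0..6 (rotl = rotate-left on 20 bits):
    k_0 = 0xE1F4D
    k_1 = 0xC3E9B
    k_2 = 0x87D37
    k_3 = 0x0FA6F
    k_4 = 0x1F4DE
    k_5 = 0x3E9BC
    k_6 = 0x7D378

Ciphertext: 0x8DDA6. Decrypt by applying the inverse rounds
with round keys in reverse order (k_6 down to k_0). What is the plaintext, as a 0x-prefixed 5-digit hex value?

s_0 = ciphertext = 0x8DDA6
s_1 = InvRound(s_0, k_6) = 0xF3F99
s_2 = InvRound(s_1, k_5) = 0x1E45D
s_3 = InvRound(s_2, k_4) = 0x2A321
s_4 = InvRound(s_3, k_3) = 0x389A8
s_5 = InvRound(s_4, k_2) = 0x0794F
s_6 = InvRound(s_5, k_1) = 0x1B493
s_7 = InvRound(s_6, k_0) = 0x9BF09

0x9BF09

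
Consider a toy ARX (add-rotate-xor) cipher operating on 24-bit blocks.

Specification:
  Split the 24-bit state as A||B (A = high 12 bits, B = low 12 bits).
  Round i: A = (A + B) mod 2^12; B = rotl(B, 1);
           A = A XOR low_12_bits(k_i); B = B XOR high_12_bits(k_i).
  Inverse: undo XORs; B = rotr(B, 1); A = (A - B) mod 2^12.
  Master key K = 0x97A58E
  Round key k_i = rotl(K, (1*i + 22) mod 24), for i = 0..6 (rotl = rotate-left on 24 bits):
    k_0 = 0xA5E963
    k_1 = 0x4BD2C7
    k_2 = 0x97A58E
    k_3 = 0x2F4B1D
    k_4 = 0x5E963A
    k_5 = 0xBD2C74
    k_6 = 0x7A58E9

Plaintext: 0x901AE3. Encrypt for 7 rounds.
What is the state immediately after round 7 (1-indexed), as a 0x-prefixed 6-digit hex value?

0x6B067A

s_0 = plaintext = 0x901AE3
s_1 = Round(s_0, k_0) = 0xA87F99
s_2 = Round(s_1, k_1) = 0x8E7B8E
s_3 = Round(s_2, k_2) = 0x1FBE67
s_4 = Round(s_3, k_3) = 0xB7FE3B
s_5 = Round(s_4, k_4) = 0xF8099E
s_6 = Round(s_5, k_5) = 0x56A8EF
s_7 = Round(s_6, k_6) = 0x6B067A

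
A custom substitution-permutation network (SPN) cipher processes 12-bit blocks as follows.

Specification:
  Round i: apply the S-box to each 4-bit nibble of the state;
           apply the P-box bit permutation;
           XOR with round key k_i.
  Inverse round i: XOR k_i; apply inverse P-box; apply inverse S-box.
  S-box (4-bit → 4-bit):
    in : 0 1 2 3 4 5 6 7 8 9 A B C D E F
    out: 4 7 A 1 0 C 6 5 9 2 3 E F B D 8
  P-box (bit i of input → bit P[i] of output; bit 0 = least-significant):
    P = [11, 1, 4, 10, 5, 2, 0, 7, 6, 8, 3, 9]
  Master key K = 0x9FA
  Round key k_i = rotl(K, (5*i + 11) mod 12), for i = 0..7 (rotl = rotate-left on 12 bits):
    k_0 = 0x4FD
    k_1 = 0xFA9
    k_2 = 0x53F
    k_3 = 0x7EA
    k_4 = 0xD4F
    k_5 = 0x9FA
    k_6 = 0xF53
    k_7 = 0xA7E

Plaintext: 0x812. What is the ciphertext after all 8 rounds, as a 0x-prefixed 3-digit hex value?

0x530

s_0 = plaintext = 0x812
s_1 = Round(s_0, k_0) = 0x29A
s_2 = Round(s_1, k_1) = 0x4AF
s_3 = Round(s_2, k_2) = 0x11B
s_4 = Round(s_3, k_3) = 0x295
s_5 = Round(s_4, k_4) = 0xA5B
s_6 = Round(s_5, k_5) = 0xC29
s_7 = Round(s_6, k_6) = 0xC9D
s_8 = Round(s_7, k_7) = 0x530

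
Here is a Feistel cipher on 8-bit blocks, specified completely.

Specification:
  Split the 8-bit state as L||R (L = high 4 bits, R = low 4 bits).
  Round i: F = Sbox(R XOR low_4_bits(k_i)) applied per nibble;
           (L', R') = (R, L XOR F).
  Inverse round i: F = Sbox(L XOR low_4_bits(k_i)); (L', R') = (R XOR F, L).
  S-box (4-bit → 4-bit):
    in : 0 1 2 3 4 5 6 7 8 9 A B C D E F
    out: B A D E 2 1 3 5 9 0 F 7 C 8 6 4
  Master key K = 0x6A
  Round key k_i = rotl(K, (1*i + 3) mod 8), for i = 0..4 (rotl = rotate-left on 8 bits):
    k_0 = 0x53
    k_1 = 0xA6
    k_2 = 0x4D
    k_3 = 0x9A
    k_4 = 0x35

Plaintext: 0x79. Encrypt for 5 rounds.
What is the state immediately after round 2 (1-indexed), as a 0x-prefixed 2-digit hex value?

s_0 = plaintext = 0x79
s_1 = Round(s_0, k_0) = 0x98
s_2 = Round(s_1, k_1) = 0x8F
s_3 = Round(s_2, k_2) = 0xF5
s_4 = Round(s_3, k_3) = 0x5B
s_5 = Round(s_4, k_4) = 0xB3

0x8F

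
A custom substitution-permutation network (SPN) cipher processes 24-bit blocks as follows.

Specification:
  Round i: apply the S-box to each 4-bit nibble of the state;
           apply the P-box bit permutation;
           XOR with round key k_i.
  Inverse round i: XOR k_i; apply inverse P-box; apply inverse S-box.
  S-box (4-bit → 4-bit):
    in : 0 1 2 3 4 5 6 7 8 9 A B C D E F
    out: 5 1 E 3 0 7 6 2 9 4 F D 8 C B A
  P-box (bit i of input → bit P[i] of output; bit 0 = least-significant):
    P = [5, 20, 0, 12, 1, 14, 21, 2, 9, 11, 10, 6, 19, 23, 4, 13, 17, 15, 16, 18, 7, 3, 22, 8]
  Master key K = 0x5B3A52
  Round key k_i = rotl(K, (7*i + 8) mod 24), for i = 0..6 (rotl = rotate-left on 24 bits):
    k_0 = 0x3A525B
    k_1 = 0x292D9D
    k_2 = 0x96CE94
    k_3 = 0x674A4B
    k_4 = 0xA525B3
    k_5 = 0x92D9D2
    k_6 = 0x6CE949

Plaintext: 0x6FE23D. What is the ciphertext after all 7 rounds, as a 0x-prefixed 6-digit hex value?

0xAC29D4

s_0 = plaintext = 0x6FE23D
s_1 = Round(s_0, k_0) = 0xF6AE10
s_2 = Round(s_1, k_1) = 0xA086E6
s_3 = Round(s_2, k_2) = 0xCDA31B
s_4 = Round(s_3, k_3) = 0xEA7178
s_5 = Round(s_4, k_4) = 0x22F61B
s_6 = Round(s_5, k_5) = 0x5764F9
s_7 = Round(s_6, k_6) = 0xAC29D4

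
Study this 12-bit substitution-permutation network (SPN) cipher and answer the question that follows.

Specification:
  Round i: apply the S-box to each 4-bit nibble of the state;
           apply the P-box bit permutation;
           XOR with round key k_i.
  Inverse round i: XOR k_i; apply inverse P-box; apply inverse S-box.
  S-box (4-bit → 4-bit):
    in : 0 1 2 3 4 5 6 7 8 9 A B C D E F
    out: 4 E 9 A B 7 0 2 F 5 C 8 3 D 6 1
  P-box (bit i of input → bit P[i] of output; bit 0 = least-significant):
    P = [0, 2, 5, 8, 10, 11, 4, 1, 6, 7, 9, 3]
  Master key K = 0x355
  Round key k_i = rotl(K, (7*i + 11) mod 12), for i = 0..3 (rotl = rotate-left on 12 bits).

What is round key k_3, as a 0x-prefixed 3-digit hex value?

0x535

K = 0x355
k_0 = rotl(K, (7*0+11) mod 12) = rotl(K, 11) = 0x9AA
k_1 = rotl(K, (7*1+11) mod 12) = rotl(K, 6) = 0x54D
k_2 = rotl(K, (7*2+11) mod 12) = rotl(K, 1) = 0x6AA
k_3 = rotl(K, (7*3+11) mod 12) = rotl(K, 8) = 0x535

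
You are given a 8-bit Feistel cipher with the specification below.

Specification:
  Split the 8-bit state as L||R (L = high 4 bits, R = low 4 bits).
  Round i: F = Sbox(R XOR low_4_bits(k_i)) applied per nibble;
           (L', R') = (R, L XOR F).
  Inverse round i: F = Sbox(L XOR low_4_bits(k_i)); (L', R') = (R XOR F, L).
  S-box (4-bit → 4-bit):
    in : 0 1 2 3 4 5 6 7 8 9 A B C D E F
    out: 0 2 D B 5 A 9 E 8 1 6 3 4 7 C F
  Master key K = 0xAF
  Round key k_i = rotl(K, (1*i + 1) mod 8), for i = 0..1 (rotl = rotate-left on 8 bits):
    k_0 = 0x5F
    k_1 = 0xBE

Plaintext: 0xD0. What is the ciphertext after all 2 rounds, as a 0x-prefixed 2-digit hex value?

0x24

s_0 = plaintext = 0xD0
s_1 = Round(s_0, k_0) = 0x02
s_2 = Round(s_1, k_1) = 0x24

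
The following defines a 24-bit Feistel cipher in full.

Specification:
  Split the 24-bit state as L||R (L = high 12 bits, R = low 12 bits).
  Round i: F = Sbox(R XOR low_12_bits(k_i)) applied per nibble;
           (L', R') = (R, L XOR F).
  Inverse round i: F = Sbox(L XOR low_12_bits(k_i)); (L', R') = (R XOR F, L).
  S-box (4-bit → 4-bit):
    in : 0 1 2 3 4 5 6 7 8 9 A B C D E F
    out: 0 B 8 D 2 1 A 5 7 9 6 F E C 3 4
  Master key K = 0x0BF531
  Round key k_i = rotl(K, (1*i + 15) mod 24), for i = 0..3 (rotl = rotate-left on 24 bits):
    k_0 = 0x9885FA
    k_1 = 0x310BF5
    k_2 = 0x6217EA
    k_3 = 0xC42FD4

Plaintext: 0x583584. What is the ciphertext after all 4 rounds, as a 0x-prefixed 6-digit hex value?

0xEE4DD5

s_0 = plaintext = 0x583584
s_1 = Round(s_0, k_0) = 0x5845D0
s_2 = Round(s_1, k_1) = 0x5D0605
s_3 = Round(s_2, k_2) = 0x605EE4
s_4 = Round(s_3, k_3) = 0xEE4DD5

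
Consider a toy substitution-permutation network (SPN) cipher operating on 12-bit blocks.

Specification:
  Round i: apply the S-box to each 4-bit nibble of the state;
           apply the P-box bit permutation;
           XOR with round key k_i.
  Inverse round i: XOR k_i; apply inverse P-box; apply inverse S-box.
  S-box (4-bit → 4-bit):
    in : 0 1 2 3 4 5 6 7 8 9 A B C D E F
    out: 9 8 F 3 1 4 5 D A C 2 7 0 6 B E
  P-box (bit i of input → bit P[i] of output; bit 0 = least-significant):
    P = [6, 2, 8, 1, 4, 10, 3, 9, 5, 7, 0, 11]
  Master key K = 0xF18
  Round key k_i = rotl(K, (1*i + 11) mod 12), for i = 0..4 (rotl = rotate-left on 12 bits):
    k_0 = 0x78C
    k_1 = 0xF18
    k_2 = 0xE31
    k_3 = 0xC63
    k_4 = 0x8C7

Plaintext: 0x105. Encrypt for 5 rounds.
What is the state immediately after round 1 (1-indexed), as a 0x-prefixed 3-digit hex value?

s_0 = plaintext = 0x105
s_1 = Round(s_0, k_0) = 0xC9C
s_2 = Round(s_1, k_1) = 0xD10
s_3 = Round(s_2, k_2) = 0xCF2
s_4 = Round(s_3, k_3) = 0xB2D
s_5 = Round(s_4, k_4) = 0xF7A

0xC9C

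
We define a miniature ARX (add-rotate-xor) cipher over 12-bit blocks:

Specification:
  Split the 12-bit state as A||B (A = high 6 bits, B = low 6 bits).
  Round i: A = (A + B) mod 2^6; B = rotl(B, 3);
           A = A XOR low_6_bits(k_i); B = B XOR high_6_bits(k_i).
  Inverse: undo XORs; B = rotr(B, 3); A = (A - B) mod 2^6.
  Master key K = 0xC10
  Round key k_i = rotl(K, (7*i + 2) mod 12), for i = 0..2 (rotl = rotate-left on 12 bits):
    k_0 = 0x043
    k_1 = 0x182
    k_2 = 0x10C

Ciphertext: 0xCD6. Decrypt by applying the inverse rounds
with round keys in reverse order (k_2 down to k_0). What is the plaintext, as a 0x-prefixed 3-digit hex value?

s_0 = ciphertext = 0xCD6
s_1 = InvRound(s_0, k_2) = 0xB52
s_2 = InvRound(s_1, k_1) = 0x362
s_3 = InvRound(s_2, k_0) = 0xC9C

0xC9C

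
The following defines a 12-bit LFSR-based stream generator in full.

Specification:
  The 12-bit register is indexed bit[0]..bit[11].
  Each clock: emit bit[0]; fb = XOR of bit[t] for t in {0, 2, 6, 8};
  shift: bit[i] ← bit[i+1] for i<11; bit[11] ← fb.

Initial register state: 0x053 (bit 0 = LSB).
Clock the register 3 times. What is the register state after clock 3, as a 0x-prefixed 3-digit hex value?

0xC0A

reg_0 = 0x053
clock 1: out=1, reg = 0x029
clock 2: out=1, reg = 0x814
clock 3: out=0, reg = 0xC0A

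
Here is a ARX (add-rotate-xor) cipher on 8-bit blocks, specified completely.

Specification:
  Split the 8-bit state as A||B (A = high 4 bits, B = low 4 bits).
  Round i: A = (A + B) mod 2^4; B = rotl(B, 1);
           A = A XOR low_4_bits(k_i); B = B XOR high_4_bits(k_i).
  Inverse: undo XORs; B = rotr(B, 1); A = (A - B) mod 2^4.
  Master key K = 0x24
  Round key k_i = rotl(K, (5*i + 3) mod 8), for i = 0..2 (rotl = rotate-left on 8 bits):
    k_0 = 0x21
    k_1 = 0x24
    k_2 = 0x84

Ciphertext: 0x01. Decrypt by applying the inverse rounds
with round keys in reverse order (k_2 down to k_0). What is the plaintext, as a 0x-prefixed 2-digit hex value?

0xAA

s_0 = ciphertext = 0x01
s_1 = InvRound(s_0, k_2) = 0x8C
s_2 = InvRound(s_1, k_1) = 0x57
s_3 = InvRound(s_2, k_0) = 0xAA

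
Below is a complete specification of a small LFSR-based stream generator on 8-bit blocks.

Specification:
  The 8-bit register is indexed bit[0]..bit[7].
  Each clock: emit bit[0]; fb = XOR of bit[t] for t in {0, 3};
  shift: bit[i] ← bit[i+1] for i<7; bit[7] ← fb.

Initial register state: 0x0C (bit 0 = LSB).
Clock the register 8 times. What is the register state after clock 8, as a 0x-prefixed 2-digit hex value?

0xAD

reg_0 = 0x0C
clock 1: out=0, reg = 0x86
clock 2: out=0, reg = 0x43
clock 3: out=1, reg = 0xA1
clock 4: out=1, reg = 0xD0
clock 5: out=0, reg = 0x68
clock 6: out=0, reg = 0xB4
clock 7: out=0, reg = 0x5A
clock 8: out=0, reg = 0xAD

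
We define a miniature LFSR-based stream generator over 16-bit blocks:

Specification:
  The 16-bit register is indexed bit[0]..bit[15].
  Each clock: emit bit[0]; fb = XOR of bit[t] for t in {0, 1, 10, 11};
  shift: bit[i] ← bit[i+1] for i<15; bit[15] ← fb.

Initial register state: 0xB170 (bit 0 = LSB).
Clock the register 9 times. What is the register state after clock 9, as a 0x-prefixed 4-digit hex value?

reg_0 = 0xB170
clock 1: out=0, reg = 0x58B8
clock 2: out=0, reg = 0xAC5C
clock 3: out=0, reg = 0x562E
clock 4: out=0, reg = 0x2B17
clock 5: out=1, reg = 0x958B
clock 6: out=1, reg = 0xCAC5
clock 7: out=1, reg = 0x6562
clock 8: out=0, reg = 0x32B1
clock 9: out=1, reg = 0x9958

0x9958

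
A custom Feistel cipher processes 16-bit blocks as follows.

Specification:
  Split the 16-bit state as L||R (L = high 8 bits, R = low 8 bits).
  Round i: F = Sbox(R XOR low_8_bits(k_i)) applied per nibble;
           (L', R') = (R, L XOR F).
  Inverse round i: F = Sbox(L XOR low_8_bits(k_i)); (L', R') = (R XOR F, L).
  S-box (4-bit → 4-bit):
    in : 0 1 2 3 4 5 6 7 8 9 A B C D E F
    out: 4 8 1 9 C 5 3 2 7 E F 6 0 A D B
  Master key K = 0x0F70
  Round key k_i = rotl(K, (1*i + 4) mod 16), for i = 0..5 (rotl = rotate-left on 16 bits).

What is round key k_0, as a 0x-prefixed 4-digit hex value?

0xF700

K = 0x0F70
k_0 = rotl(K, (1*0+4) mod 16) = rotl(K, 4) = 0xF700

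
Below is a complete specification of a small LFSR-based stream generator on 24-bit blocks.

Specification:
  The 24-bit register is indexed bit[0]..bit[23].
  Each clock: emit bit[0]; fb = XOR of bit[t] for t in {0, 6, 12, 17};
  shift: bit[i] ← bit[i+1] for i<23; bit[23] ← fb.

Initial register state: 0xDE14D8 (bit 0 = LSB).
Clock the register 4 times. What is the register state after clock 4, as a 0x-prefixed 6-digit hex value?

0x5DE14D

reg_0 = 0xDE14D8
clock 1: out=0, reg = 0xEF0A6C
clock 2: out=0, reg = 0x778536
clock 3: out=0, reg = 0xBBC29B
clock 4: out=1, reg = 0x5DE14D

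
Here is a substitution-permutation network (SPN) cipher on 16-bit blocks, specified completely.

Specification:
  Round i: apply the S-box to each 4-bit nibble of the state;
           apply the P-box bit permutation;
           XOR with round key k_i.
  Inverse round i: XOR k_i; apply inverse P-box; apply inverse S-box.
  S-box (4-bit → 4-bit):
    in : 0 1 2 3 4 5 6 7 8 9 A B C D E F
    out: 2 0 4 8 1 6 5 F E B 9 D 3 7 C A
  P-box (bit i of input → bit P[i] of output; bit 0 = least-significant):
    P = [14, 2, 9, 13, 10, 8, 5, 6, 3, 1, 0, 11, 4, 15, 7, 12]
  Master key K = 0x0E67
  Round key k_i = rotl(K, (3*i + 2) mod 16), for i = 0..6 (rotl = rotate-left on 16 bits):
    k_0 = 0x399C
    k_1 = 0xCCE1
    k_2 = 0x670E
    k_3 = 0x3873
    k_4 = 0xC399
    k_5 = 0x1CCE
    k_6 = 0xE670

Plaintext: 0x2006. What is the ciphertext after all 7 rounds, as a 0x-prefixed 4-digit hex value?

s_0 = plaintext = 0x2006
s_1 = Round(s_0, k_0) = 0x7A1E
s_2 = Round(s_1, k_1) = 0x7679
s_3 = Round(s_2, k_2) = 0x92F3
s_4 = Round(s_3, k_3) = 0x8922
s_5 = Round(s_4, k_4) = 0x5933
s_6 = Round(s_5, k_5) = 0xB404
s_7 = Round(s_6, k_6) = 0xB7E8

0xB7E8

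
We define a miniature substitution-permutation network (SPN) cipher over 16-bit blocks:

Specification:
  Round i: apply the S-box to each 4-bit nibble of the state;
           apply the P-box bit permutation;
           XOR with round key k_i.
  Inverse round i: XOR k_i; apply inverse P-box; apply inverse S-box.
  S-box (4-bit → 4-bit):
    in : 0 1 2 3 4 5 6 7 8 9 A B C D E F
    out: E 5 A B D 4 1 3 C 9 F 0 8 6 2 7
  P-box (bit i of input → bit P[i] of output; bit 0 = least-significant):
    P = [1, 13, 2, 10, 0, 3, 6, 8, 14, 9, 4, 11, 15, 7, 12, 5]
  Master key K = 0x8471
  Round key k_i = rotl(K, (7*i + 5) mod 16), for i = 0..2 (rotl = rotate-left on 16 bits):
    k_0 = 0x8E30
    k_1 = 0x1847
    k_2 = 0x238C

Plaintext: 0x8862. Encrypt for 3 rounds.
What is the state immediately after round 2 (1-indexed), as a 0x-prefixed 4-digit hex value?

s_0 = plaintext = 0x8862
s_1 = Round(s_0, k_0) = 0xB201
s_2 = Round(s_1, k_1) = 0x1309
s_3 = Round(s_2, k_2) = 0xFCC6

0x1309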